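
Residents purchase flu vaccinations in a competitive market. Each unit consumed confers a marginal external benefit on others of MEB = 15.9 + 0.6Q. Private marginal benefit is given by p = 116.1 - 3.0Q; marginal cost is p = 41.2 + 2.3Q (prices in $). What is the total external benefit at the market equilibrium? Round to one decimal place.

$284.6

Market equilibrium (private): 41.2 + 2.3Q = 116.1 - 3.0Q → Q_m = 14.1321.
Total external benefit = ∫₀^{Q_m} (15.9 + 0.6Q) dQ = 15.9×14.1321 + ½×0.6×14.1321² = 284.6153.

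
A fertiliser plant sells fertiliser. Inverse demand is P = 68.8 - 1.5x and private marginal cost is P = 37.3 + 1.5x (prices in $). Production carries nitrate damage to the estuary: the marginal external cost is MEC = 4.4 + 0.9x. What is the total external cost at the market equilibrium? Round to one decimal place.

Market equilibrium (private): 37.3 + 1.5x = 68.8 - 1.5x → x_m = 10.5000.
Total external cost = ∫₀^{x_m} (4.4 + 0.9x) dx = 4.4×10.5000 + ½×0.9×10.5000² = 95.8125.

$95.8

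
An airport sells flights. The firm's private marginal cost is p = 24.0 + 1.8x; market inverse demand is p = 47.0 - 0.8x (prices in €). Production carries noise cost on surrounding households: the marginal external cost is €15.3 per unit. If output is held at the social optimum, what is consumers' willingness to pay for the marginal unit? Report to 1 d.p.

P = €44.6

Social marginal cost = private MC + MEC = 39.3 + 1.8x.
Set SMC = demand: 39.3 + 1.8x = 47.0 - 0.8x → x* = 2.9615.
Consumer price on the demand curve at x*: 47.0 − 0.8×2.9615 = 44.6308.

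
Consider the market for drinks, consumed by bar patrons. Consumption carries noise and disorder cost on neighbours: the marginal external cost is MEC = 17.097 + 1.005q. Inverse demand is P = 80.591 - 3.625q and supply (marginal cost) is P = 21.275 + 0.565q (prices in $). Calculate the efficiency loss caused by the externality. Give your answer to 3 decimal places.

DWL = $94.438

Market equilibrium (private): 21.275 + 0.565q = 80.591 - 3.625q → q_m = 14.1566.
Social marginal benefit = demand − MEC = 63.494 - 4.630q.
Set SMB = MC: 63.494 - 4.630q = 21.275 + 0.565q → q* = 8.1269.
The loss is the area between SMB and MC from q* to q_m; with linear curves that's a triangle of height MEC(q_m).
DWL = ½ × 6.0297 × 31.3243 = 94.4381.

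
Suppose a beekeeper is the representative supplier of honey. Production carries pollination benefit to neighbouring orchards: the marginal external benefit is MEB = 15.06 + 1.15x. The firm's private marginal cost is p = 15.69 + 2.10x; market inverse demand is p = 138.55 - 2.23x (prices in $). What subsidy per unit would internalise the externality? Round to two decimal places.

subsidy = $64.94 per unit

Social marginal cost = private MC − MEB = 0.63 + 0.95x.
Set SMC = demand: 0.63 + 0.95x = 138.55 - 2.23x → x* = 43.3711.
The Pigouvian subsidy equals MEB at x*: 15.06 + 1.15×43.3711 = 64.9368.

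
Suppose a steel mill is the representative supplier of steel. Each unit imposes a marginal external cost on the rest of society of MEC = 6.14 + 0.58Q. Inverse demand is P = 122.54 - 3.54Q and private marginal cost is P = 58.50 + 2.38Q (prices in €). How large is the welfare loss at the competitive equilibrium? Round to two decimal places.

Market equilibrium (private): 58.50 + 2.38Q = 122.54 - 3.54Q → Q_m = 10.8176.
Social marginal cost = private MC + MEC = 64.64 + 2.96Q.
Set SMC = demand: 64.64 + 2.96Q = 122.54 - 3.54Q → Q* = 8.9077.
The loss is the area between SMC and demand from Q* to Q_m; with linear curves that's a triangle of height MEC(Q_m).
DWL = ½ × 1.9099 × 12.4142 = 11.8549.

DWL = €11.85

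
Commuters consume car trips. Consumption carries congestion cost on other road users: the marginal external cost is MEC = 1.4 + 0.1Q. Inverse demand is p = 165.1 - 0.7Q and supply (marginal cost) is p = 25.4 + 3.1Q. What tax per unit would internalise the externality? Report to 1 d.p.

Social marginal benefit = demand − MEC = 163.7 - 0.8Q.
Set SMB = MC: 163.7 - 0.8Q = 25.4 + 3.1Q → Q* = 35.4615.
The Pigouvian tax equals MEC at Q*: 1.4 + 0.1×35.4615 = 4.9462.

tax = 4.9 per unit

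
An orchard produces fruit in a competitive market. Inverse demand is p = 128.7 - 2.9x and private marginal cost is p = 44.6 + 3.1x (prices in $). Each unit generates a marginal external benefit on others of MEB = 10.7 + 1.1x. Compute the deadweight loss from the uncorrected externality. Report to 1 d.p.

DWL = $69.6

Market equilibrium (private): 44.6 + 3.1x = 128.7 - 2.9x → x_m = 14.0167.
Social marginal cost = private MC − MEB = 33.9 + 2.0x.
Set SMC = demand: 33.9 + 2.0x = 128.7 - 2.9x → x* = 19.3469.
The loss is the area between SMC and demand from x* to x_m; with linear curves that's a triangle of height MEB(x_m).
DWL = ½ × 5.3302 × 26.1183 = 69.6079.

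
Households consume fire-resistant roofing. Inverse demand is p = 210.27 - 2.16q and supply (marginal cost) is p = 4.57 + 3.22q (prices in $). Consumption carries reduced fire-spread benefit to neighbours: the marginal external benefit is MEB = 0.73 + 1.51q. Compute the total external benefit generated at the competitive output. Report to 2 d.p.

$1131.61

Market equilibrium (private): 4.57 + 3.22q = 210.27 - 2.16q → q_m = 38.2342.
Total external benefit = ∫₀^{q_m} (0.73 + 1.51q) dq = 0.73×38.2342 + ½×1.51×38.2342² = 1131.6108.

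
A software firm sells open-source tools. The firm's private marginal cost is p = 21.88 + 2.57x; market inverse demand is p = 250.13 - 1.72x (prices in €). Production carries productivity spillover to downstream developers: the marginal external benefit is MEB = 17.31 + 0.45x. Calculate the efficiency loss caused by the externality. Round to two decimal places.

DWL = €221.58

Market equilibrium (private): 21.88 + 2.57x = 250.13 - 1.72x → x_m = 53.2051.
Social marginal cost = private MC − MEB = 4.57 + 2.12x.
Set SMC = demand: 4.57 + 2.12x = 250.13 - 1.72x → x* = 63.9479.
The welfare-loss triangle has base |x_m − x*| and height MEB(x_m) (the vertical gap between SMC and demand is zero at x* and MEB at x_m).
DWL = ½ × 10.7428 × 41.2523 = 221.5826.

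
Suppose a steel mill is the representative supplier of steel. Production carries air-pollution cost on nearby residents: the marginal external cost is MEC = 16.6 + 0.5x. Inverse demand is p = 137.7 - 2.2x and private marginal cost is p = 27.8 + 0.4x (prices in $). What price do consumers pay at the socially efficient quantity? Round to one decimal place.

Social marginal cost = private MC + MEC = 44.4 + 0.9x.
Set SMC = demand: 44.4 + 0.9x = 137.7 - 2.2x → x* = 30.0968.
Consumer price on the demand curve at x*: 137.7 − 2.2×30.0968 = 71.4870.

P = $71.5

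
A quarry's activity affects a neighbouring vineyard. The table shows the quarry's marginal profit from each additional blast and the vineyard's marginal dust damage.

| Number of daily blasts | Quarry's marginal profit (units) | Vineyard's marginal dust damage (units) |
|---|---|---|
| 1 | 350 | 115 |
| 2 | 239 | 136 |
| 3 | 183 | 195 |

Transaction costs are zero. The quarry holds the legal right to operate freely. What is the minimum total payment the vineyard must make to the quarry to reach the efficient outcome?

Left alone the quarry would choose level 3 (marginal profit stays positive).
Efficient level: k* = 2 (marginal profit ≥ marginal dust damage through 2).
The vineyard must at least cover the quarry's forgone profit from cutting 3→2: 183 = 183.

183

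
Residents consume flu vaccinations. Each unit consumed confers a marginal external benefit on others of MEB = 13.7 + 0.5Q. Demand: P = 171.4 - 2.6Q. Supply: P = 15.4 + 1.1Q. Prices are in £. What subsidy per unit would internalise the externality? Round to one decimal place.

Social marginal benefit = demand + MEB = 185.1 - 2.1Q.
Set SMB = MC: 185.1 - 2.1Q = 15.4 + 1.1Q → Q* = 53.0313.
The Pigouvian subsidy equals MEB at Q*: 13.7 + 0.5×53.0313 = 40.2157.

subsidy = £40.2 per unit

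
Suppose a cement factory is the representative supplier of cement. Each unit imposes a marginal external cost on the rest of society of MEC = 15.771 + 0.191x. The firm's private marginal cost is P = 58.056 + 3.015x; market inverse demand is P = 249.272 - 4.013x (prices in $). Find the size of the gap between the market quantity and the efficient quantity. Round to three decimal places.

2.905 units

Market equilibrium (private): 58.056 + 3.015x = 249.272 - 4.013x → x_m = 27.2077.
Social marginal cost = private MC + MEC = 73.827 + 3.206x.
Set SMC = demand: 73.827 + 3.206x = 249.272 - 4.013x → x* = 24.3032.
Gap = |27.2077 − 24.3032| = 2.9045.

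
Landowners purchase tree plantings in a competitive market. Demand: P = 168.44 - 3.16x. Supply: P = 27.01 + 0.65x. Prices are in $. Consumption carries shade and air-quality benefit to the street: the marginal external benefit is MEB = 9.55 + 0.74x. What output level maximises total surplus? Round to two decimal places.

x* = 49.18

Social marginal benefit = demand + MEB = 177.99 - 2.42x.
Set SMB = MC: 177.99 - 2.42x = 27.01 + 0.65x → x* = 49.1792.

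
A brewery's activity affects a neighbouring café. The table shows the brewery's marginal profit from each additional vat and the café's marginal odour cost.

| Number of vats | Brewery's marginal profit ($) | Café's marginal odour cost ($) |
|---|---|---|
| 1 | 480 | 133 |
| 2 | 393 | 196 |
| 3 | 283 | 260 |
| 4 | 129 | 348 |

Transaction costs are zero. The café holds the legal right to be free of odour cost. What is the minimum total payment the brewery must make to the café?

Efficient level: marginal profit ≥ marginal odour cost through level 3, so k* = 3.
With the café holding the right, the brewery must at least compensate total damage at k*: 133 + 196 + 260 = 589.

$589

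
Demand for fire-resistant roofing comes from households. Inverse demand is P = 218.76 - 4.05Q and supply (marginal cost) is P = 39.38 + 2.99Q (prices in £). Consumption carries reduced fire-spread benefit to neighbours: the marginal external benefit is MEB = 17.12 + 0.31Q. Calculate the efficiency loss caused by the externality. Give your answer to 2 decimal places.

Market equilibrium (private): 39.38 + 2.99Q = 218.76 - 4.05Q → Q_m = 25.4801.
Social marginal benefit = demand + MEB = 235.88 - 3.74Q.
Set SMB = MC: 235.88 - 3.74Q = 39.38 + 2.99Q → Q* = 29.1976.
The welfare-loss triangle has base |Q_m − Q*| and height MEB(Q_m) (the vertical gap between SMB and MC is zero at Q* and MEB at Q_m).
DWL = ½ × 3.7175 × 25.0188 = 46.5037.

DWL = £46.50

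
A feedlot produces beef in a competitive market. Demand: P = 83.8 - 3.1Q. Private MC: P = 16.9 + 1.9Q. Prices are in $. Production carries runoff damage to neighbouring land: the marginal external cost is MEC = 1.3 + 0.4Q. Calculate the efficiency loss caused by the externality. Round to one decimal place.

Market equilibrium (private): 16.9 + 1.9Q = 83.8 - 3.1Q → Q_m = 13.3800.
Social marginal cost = private MC + MEC = 18.2 + 2.3Q.
Set SMC = demand: 18.2 + 2.3Q = 83.8 - 3.1Q → Q* = 12.1481.
Between Q* and Q_m the wedge SMC − demand runs linearly from 0 to MEC(Q_m), so the loss is a triangle.
DWL = ½ × 1.2319 × 6.6520 = 4.0973.

DWL = $4.1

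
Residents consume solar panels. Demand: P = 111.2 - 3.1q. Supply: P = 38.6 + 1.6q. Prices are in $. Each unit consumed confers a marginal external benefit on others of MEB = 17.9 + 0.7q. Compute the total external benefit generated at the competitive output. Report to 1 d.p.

Market equilibrium (private): 38.6 + 1.6q = 111.2 - 3.1q → q_m = 15.4468.
Total external benefit = ∫₀^{q_m} (17.9 + 0.7q) dq = 17.9×15.4468 + ½×0.7×15.4468² = 360.0090.

$360.0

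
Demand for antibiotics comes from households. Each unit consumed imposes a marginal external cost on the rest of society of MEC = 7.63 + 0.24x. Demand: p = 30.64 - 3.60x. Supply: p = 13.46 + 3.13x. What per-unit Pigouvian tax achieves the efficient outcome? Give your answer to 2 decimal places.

tax = 7.96 per unit

Social marginal benefit = demand − MEC = 23.01 - 3.84x.
Set SMB = MC: 23.01 - 3.84x = 13.46 + 3.13x → x* = 1.3702.
The Pigouvian tax equals MEC at x*: 7.63 + 0.24×1.3702 = 7.9588.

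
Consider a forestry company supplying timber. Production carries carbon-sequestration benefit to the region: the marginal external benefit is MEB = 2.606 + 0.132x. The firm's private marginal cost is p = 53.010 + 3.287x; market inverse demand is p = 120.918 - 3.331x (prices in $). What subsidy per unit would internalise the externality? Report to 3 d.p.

Social marginal cost = private MC − MEB = 50.404 + 3.155x.
Set SMC = demand: 50.404 + 3.155x = 120.918 - 3.331x → x* = 10.8717.
The Pigouvian subsidy equals MEB at x*: 2.606 + 0.132×10.8717 = 4.0411.

subsidy = $4.041 per unit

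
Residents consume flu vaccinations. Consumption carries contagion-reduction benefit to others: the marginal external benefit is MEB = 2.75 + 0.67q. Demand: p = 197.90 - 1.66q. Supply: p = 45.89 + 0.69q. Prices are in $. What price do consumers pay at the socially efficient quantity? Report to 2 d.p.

P = $44.98

Social marginal benefit = demand + MEB = 200.65 - 0.99q.
Set SMB = MC: 200.65 - 0.99q = 45.89 + 0.69q → q* = 92.1190.
Consumer price on the demand curve at q*: 197.90 − 1.66×92.1190 = 44.9825.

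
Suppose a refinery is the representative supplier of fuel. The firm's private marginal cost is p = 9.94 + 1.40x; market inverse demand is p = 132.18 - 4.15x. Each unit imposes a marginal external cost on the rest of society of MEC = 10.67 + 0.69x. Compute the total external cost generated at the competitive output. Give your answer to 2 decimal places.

402.37

Market equilibrium (private): 9.94 + 1.40x = 132.18 - 4.15x → x_m = 22.0252.
Total external cost = ∫₀^{x_m} (10.67 + 0.69x) dx = 10.67×22.0252 + ½×0.69×22.0252² = 402.3716.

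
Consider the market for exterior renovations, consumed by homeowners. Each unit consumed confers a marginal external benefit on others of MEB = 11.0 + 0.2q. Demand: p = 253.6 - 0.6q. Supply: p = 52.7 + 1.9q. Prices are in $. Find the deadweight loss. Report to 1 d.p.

DWL = $159.3

Market equilibrium (private): 52.7 + 1.9q = 253.6 - 0.6q → q_m = 80.3600.
Social marginal benefit = demand + MEB = 264.6 - 0.4q.
Set SMB = MC: 264.6 - 0.4q = 52.7 + 1.9q → q* = 92.1304.
The welfare-loss triangle has base |q_m − q*| and height MEB(q_m) (the vertical gap between SMB and MC is zero at q* and MEB at q_m).
DWL = ½ × 11.7704 × 27.0720 = 159.3241.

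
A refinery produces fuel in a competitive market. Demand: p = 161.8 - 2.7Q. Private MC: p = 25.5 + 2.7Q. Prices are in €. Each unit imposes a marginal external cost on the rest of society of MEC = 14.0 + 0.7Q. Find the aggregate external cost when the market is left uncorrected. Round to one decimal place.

Market equilibrium (private): 25.5 + 2.7Q = 161.8 - 2.7Q → Q_m = 25.2407.
Total external cost = ∫₀^{Q_m} (14.0 + 0.7Q) dQ = 14.0×25.2407 + ½×0.7×25.2407² = 576.3523.

€576.4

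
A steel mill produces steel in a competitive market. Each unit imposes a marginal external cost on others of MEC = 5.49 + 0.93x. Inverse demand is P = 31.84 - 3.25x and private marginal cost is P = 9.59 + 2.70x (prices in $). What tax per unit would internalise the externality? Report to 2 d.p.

tax = $7.76 per unit

Social marginal cost = private MC + MEC = 15.08 + 3.63x.
Set SMC = demand: 15.08 + 3.63x = 31.84 - 3.25x → x* = 2.4360.
The Pigouvian tax equals MEC at x*: 5.49 + 0.93×2.4360 = 7.7555.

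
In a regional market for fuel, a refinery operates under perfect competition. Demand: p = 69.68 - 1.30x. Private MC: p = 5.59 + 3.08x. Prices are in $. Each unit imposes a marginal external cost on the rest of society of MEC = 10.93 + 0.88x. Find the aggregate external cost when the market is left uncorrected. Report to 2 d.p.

$254.14

Market equilibrium (private): 5.59 + 3.08x = 69.68 - 1.30x → x_m = 14.6324.
Total external cost = ∫₀^{x_m} (10.93 + 0.88x) dx = 10.93×14.6324 + ½×0.88×14.6324² = 254.1393.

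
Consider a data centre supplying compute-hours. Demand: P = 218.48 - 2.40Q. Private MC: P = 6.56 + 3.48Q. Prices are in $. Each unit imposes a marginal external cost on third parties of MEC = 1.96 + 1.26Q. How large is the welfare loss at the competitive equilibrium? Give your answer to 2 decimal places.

Market equilibrium (private): 6.56 + 3.48Q = 218.48 - 2.40Q → Q_m = 36.0408.
Social marginal cost = private MC + MEC = 8.52 + 4.74Q.
Set SMC = demand: 8.52 + 4.74Q = 218.48 - 2.40Q → Q* = 29.4062.
Height of the DWL triangle at Q_m is SMC(Q_m) − demand(Q_m) = MEC(Q_m) = 47.3714.
DWL = ½ × 6.6346 × 47.3714 = 157.1451.

DWL = $157.15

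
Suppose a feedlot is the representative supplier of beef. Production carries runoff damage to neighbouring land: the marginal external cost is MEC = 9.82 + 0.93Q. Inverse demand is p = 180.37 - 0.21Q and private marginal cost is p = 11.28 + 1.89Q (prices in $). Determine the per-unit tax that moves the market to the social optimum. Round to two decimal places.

tax = $58.70 per unit

Social marginal cost = private MC + MEC = 21.10 + 2.82Q.
Set SMC = demand: 21.10 + 2.82Q = 180.37 - 0.21Q → Q* = 52.5644.
The Pigouvian tax equals MEC at Q*: 9.82 + 0.93×52.5644 = 58.7049.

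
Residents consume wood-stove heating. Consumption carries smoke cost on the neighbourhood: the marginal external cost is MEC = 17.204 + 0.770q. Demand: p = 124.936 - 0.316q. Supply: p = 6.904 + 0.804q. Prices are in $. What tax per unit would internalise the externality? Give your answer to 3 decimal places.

Social marginal benefit = demand − MEC = 107.732 - 1.086q.
Set SMB = MC: 107.732 - 1.086q = 6.904 + 0.804q → q* = 53.3481.
The Pigouvian tax equals MEC at q*: 17.204 + 0.770×53.3481 = 58.2820.

tax = $58.282 per unit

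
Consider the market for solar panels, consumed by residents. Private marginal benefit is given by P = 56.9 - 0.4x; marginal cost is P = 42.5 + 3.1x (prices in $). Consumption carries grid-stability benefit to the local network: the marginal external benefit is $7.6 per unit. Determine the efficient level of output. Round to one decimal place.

Social marginal benefit = demand + MEB = 64.5 - 0.4x.
Set SMB = MC: 64.5 - 0.4x = 42.5 + 3.1x → x* = 6.2857.

x* = 6.3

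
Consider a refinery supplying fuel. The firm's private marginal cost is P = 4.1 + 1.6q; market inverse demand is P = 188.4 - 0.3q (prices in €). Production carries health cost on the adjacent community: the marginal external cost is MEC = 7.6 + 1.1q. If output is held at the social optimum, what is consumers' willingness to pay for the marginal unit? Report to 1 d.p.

P = €170.7

Social marginal cost = private MC + MEC = 11.7 + 2.7q.
Set SMC = demand: 11.7 + 2.7q = 188.4 - 0.3q → q* = 58.9000.
Consumer price on the demand curve at q*: 188.4 − 0.3×58.9000 = 170.7300.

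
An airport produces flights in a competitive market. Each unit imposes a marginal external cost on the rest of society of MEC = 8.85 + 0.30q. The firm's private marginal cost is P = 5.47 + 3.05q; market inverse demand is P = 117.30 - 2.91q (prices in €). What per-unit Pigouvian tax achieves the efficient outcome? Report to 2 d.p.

tax = €13.79 per unit

Social marginal cost = private MC + MEC = 14.32 + 3.35q.
Set SMC = demand: 14.32 + 3.35q = 117.30 - 2.91q → q* = 16.4505.
The Pigouvian tax equals MEC at q*: 8.85 + 0.30×16.4505 = 13.7852.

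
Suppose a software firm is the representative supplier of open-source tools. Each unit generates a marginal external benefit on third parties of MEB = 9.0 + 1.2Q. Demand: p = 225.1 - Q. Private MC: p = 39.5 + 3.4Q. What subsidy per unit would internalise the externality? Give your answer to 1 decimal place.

subsidy = 82.0 per unit

Social marginal cost = private MC − MEB = 30.5 + 2.2Q.
Set SMC = demand: 30.5 + 2.2Q = 225.1 - Q → Q* = 60.8125.
The Pigouvian subsidy equals MEB at Q*: 9.0 + 1.2×60.8125 = 81.9750.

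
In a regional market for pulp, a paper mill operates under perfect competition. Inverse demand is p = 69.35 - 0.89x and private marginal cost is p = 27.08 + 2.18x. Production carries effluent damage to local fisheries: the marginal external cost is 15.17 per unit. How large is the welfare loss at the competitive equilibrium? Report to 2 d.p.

DWL = 37.48

Market equilibrium (private): 27.08 + 2.18x = 69.35 - 0.89x → x_m = 13.7687.
Social marginal cost = private MC + MEC = 42.25 + 2.18x.
Set SMC = demand: 42.25 + 2.18x = 69.35 - 0.89x → x* = 8.8274.
The welfare-loss triangle has base |x_m − x*| and height MEC(x_m) (the vertical gap between SMC and demand is zero at x* and MEC at x_m).
DWL = ½ × 4.9413 × 15.1700 = 37.4798.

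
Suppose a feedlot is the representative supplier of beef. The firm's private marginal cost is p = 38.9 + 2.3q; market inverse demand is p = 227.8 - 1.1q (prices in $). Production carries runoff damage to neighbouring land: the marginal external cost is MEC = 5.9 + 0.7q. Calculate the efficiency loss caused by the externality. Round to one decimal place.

DWL = $244.7

Market equilibrium (private): 38.9 + 2.3q = 227.8 - 1.1q → q_m = 55.5588.
Social marginal cost = private MC + MEC = 44.8 + 3.0q.
Set SMC = demand: 44.8 + 3.0q = 227.8 - 1.1q → q* = 44.6341.
The welfare-loss triangle has base |q_m − q*| and height MEC(q_m) (the vertical gap between SMC and demand is zero at q* and MEC at q_m).
DWL = ½ × 10.9247 × 44.7912 = 244.6652.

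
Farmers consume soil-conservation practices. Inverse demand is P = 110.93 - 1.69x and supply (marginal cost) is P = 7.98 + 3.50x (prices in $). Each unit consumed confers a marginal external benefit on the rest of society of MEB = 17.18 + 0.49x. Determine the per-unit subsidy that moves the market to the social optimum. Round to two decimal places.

Social marginal benefit = demand + MEB = 128.11 - 1.20x.
Set SMB = MC: 128.11 - 1.20x = 7.98 + 3.50x → x* = 25.5596.
The Pigouvian subsidy equals MEB at x*: 17.18 + 0.49×25.5596 = 29.7042.

subsidy = $29.70 per unit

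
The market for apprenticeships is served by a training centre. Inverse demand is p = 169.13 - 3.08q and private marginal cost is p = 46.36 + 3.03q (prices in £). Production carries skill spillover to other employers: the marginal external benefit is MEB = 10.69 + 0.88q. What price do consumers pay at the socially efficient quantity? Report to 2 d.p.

Social marginal cost = private MC − MEB = 35.67 + 2.15q.
Set SMC = demand: 35.67 + 2.15q = 169.13 - 3.08q → q* = 25.5182.
Consumer price on the demand curve at q*: 169.13 − 3.08×25.5182 = 90.5339.

P = £90.53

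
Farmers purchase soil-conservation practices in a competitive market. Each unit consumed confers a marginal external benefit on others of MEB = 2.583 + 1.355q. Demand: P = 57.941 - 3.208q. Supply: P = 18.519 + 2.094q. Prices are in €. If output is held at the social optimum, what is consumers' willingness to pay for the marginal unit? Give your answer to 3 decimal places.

P = €23.801

Social marginal benefit = demand + MEB = 60.524 - 1.853q.
Set SMB = MC: 60.524 - 1.853q = 18.519 + 2.094q → q* = 10.6423.
Consumer price on the demand curve at q*: 57.941 − 3.208×10.6423 = 23.8005.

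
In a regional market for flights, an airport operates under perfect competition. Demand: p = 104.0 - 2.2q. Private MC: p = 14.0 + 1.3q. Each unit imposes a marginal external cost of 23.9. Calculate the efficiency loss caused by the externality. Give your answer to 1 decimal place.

Market equilibrium (private): 14.0 + 1.3q = 104.0 - 2.2q → q_m = 25.7143.
Social marginal cost = private MC + MEC = 37.9 + 1.3q.
Set SMC = demand: 37.9 + 1.3q = 104.0 - 2.2q → q* = 18.8857.
Between q* and q_m the wedge SMC − demand runs linearly from 0 to MEC(q_m), so the loss is a triangle.
DWL = ½ × 6.8286 × 23.9000 = 81.6018.

DWL = 81.6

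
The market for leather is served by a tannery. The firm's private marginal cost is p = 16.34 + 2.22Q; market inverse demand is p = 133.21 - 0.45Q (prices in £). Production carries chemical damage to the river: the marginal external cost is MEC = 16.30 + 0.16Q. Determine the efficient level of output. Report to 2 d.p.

Social marginal cost = private MC + MEC = 32.64 + 2.38Q.
Set SMC = demand: 32.64 + 2.38Q = 133.21 - 0.45Q → Q* = 35.5371.

Q* = 35.54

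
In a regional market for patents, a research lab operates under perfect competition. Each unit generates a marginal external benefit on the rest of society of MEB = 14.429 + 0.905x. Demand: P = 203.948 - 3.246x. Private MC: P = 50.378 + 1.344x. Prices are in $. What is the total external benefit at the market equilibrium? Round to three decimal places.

$989.289

Market equilibrium (private): 50.378 + 1.344x = 203.948 - 3.246x → x_m = 33.4575.
Total external benefit = ∫₀^{x_m} (14.429 + 0.905x) dx = 14.429×33.4575 + ½×0.905×33.4575² = 989.2887.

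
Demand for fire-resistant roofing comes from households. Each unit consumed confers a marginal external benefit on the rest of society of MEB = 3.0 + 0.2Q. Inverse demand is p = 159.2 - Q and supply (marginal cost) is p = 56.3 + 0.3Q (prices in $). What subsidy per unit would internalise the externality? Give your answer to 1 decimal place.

Social marginal benefit = demand + MEB = 162.2 - 0.8Q.
Set SMB = MC: 162.2 - 0.8Q = 56.3 + 0.3Q → Q* = 96.2727.
The Pigouvian subsidy equals MEB at Q*: 3.0 + 0.2×96.2727 = 22.2545.

subsidy = $22.3 per unit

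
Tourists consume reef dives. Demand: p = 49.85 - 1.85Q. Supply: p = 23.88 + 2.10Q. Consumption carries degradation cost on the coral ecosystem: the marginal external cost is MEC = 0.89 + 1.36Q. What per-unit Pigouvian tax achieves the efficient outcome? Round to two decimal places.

tax = 7.31 per unit

Social marginal benefit = demand − MEC = 48.96 - 3.21Q.
Set SMB = MC: 48.96 - 3.21Q = 23.88 + 2.10Q → Q* = 4.7232.
The Pigouvian tax equals MEC at Q*: 0.89 + 1.36×4.7232 = 7.3136.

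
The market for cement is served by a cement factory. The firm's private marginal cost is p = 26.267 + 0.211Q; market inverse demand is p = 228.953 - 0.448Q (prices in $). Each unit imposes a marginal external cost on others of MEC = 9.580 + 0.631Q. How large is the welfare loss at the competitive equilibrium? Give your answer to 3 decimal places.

DWL = $16075.587

Market equilibrium (private): 26.267 + 0.211Q = 228.953 - 0.448Q → Q_m = 307.5660.
Social marginal cost = private MC + MEC = 35.847 + 0.842Q.
Set SMC = demand: 35.847 + 0.842Q = 228.953 - 0.448Q → Q* = 149.6946.
Height of the DWL triangle at Q_m is SMC(Q_m) − demand(Q_m) = MEC(Q_m) = 203.6542.
DWL = ½ × 157.8714 × 203.6542 = 16075.5868.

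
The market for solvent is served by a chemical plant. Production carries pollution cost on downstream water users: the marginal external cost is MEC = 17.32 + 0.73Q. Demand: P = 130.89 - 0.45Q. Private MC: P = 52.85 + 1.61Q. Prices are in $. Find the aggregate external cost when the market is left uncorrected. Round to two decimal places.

$1179.98

Market equilibrium (private): 52.85 + 1.61Q = 130.89 - 0.45Q → Q_m = 37.8835.
Total external cost = ∫₀^{Q_m} (17.32 + 0.73Q) dQ = 17.32×37.8835 + ½×0.73×37.8835² = 1179.9755.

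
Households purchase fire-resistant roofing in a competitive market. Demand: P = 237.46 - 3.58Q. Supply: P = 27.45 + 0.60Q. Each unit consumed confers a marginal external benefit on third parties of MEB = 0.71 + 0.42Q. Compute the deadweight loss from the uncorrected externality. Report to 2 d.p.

Market equilibrium (private): 27.45 + 0.60Q = 237.46 - 3.58Q → Q_m = 50.2416.
Social marginal benefit = demand + MEB = 238.17 - 3.16Q.
Set SMB = MC: 238.17 - 3.16Q = 27.45 + 0.60Q → Q* = 56.0426.
Height of the DWL triangle at Q_m is SMB(Q_m) − MC(Q_m) = MEB(Q_m) = 21.8115.
DWL = ½ × 5.8010 × 21.8115 = 63.2643.

DWL = 63.26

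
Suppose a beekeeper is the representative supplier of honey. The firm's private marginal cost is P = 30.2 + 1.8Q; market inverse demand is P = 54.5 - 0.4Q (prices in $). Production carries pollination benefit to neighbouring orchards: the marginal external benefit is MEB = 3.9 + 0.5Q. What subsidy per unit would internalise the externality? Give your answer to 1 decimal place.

subsidy = $12.2 per unit

Social marginal cost = private MC − MEB = 26.3 + 1.3Q.
Set SMC = demand: 26.3 + 1.3Q = 54.5 - 0.4Q → Q* = 16.5882.
The Pigouvian subsidy equals MEB at Q*: 3.9 + 0.5×16.5882 = 12.1941.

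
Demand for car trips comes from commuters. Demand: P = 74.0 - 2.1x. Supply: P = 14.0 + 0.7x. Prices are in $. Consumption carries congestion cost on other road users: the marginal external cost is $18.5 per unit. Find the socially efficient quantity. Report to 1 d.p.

Social marginal benefit = demand − MEC = 55.5 - 2.1x.
Set SMB = MC: 55.5 - 2.1x = 14.0 + 0.7x → x* = 14.8214.

x* = 14.8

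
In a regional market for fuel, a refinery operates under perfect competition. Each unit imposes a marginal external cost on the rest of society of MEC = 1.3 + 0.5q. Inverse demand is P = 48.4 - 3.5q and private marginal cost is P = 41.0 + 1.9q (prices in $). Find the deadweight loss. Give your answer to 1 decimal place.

DWL = $0.3

Market equilibrium (private): 41.0 + 1.9q = 48.4 - 3.5q → q_m = 1.3704.
Social marginal cost = private MC + MEC = 42.3 + 2.4q.
Set SMC = demand: 42.3 + 2.4q = 48.4 - 3.5q → q* = 1.0339.
The loss is the area between SMC and demand from q* to q_m; with linear curves that's a triangle of height MEC(q_m).
DWL = ½ × 0.3365 × 1.9852 = 0.3340.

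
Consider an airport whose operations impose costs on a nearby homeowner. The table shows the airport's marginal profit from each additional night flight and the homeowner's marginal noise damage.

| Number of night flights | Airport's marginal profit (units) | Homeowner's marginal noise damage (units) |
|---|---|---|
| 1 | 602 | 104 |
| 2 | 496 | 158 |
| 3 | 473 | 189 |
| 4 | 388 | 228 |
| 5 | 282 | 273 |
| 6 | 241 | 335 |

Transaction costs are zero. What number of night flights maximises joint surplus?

5

Bargaining reaches the level where marginal profit last exceeds marginal noise damage.
That holds through level 5 (282 ≥ 273) but not at 6 (241 < 335).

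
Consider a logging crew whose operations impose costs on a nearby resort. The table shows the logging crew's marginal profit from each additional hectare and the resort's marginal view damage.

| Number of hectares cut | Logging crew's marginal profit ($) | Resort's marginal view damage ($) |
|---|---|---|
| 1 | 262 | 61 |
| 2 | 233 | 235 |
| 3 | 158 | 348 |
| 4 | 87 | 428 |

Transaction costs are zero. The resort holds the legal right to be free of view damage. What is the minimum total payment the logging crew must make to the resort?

Efficient level: marginal profit ≥ marginal view damage through level 1, so k* = 1.
With the resort holding the right, the logging crew must at least compensate total damage at k*: 61 = 61.

$61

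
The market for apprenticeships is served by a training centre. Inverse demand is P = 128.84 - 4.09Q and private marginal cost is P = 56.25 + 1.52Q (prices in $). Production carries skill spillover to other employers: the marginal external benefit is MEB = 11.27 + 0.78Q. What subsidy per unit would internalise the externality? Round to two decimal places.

Social marginal cost = private MC − MEB = 44.98 + 0.74Q.
Set SMC = demand: 44.98 + 0.74Q = 128.84 - 4.09Q → Q* = 17.3623.
The Pigouvian subsidy equals MEB at Q*: 11.27 + 0.78×17.3623 = 24.8126.

subsidy = $24.81 per unit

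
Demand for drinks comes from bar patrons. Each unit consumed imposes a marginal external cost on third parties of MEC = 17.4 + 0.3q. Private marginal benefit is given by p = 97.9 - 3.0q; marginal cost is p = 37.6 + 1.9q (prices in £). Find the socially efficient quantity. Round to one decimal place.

q* = 8.3

Social marginal benefit = demand − MEC = 80.5 - 3.3q.
Set SMB = MC: 80.5 - 3.3q = 37.6 + 1.9q → q* = 8.2500.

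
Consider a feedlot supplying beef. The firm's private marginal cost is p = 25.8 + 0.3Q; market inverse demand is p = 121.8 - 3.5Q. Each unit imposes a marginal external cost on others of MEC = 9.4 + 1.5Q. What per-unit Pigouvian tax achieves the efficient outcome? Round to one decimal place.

Social marginal cost = private MC + MEC = 35.2 + 1.8Q.
Set SMC = demand: 35.2 + 1.8Q = 121.8 - 3.5Q → Q* = 16.3396.
The Pigouvian tax equals MEC at Q*: 9.4 + 1.5×16.3396 = 33.9094.

tax = 33.9 per unit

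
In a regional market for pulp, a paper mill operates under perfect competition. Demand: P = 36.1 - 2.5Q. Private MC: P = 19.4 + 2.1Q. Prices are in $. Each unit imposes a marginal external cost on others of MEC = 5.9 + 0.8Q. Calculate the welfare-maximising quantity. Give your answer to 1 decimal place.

Q* = 2.0

Social marginal cost = private MC + MEC = 25.3 + 2.9Q.
Set SMC = demand: 25.3 + 2.9Q = 36.1 - 2.5Q → Q* = 2.0000.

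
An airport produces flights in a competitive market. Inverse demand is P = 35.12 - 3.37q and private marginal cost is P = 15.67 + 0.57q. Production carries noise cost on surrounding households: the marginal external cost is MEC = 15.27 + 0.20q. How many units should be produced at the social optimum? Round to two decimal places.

q* = 1.01

Social marginal cost = private MC + MEC = 30.94 + 0.77q.
Set SMC = demand: 30.94 + 0.77q = 35.12 - 3.37q → q* = 1.0097.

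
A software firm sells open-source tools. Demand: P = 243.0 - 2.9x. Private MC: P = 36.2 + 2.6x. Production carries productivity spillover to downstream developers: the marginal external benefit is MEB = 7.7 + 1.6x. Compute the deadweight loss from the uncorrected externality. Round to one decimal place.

DWL = 590.4

Market equilibrium (private): 36.2 + 2.6x = 243.0 - 2.9x → x_m = 37.6000.
Social marginal cost = private MC − MEB = 28.5 + x.
Set SMC = demand: 28.5 + x = 243.0 - 2.9x → x* = 55.0000.
The loss is the area between SMC and demand from x* to x_m; with linear curves that's a triangle of height MEB(x_m).
DWL = ½ × 17.4000 × 67.8600 = 590.3820.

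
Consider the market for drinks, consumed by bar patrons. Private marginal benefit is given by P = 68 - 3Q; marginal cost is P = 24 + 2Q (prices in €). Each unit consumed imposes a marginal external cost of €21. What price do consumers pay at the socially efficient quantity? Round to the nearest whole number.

P = €54

Social marginal benefit = demand − MEC = 47 - 3Q.
Set SMB = MC: 47 - 3Q = 24 + 2Q → Q* = 4.6000.
Consumer price on the demand curve at Q*: 68 − 3×4.6000 = 54.2000.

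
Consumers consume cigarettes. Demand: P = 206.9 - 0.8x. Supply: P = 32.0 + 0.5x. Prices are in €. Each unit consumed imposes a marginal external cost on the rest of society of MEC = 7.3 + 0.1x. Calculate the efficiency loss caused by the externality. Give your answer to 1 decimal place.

Market equilibrium (private): 32.0 + 0.5x = 206.9 - 0.8x → x_m = 134.5385.
Social marginal benefit = demand − MEC = 199.6 - 0.9x.
Set SMB = MC: 199.6 - 0.9x = 32.0 + 0.5x → x* = 119.7143.
The loss is the area between SMB and MC from x* to x_m; with linear curves that's a triangle of height MEC(x_m).
DWL = ½ × 14.8242 × 20.7538 = 153.8292.

DWL = €153.8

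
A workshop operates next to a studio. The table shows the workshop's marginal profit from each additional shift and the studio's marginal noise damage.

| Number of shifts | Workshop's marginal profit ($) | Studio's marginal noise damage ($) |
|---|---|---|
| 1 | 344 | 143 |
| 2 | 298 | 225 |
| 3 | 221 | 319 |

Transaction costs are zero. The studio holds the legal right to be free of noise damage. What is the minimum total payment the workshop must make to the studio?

Efficient level: marginal profit ≥ marginal noise damage through level 2, so k* = 2.
With the studio holding the right, the workshop must at least compensate total damage at k*: 143 + 225 = 368.

$368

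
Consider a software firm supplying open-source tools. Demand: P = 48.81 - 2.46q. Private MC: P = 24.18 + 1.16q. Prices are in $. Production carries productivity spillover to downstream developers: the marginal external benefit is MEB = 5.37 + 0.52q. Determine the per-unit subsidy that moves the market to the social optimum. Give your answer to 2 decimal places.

Social marginal cost = private MC − MEB = 18.81 + 0.64q.
Set SMC = demand: 18.81 + 0.64q = 48.81 - 2.46q → q* = 9.6774.
The Pigouvian subsidy equals MEB at q*: 5.37 + 0.52×9.6774 = 10.4022.

subsidy = $10.40 per unit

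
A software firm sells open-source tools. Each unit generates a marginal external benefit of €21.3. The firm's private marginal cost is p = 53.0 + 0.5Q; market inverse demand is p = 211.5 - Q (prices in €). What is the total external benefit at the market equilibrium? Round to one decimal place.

€2250.7

Market equilibrium (private): 53.0 + 0.5Q = 211.5 - Q → Q_m = 105.6667.
Total external benefit = MEB × Q_m = 21.3 × 105.6667 = 2250.7007.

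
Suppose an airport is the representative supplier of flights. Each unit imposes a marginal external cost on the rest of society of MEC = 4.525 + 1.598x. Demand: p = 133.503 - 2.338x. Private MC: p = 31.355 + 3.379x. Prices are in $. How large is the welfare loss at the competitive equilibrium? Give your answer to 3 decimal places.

DWL = $74.784

Market equilibrium (private): 31.355 + 3.379x = 133.503 - 2.338x → x_m = 17.8674.
Social marginal cost = private MC + MEC = 35.880 + 4.977x.
Set SMC = demand: 35.880 + 4.977x = 133.503 - 2.338x → x* = 13.3456.
The loss is the area between SMC and demand from x* to x_m; with linear curves that's a triangle of height MEC(x_m).
DWL = ½ × 4.5218 × 33.0771 = 74.7840.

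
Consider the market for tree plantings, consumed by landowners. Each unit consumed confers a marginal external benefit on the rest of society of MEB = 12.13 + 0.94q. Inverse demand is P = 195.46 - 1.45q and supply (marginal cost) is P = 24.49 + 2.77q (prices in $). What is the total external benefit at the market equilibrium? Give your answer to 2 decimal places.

Market equilibrium (private): 24.49 + 2.77q = 195.46 - 1.45q → q_m = 40.5142.
Total external benefit = ∫₀^{q_m} (12.13 + 0.94q) dq = 12.13×40.5142 + ½×0.94×40.5142² = 1262.8954.

$1262.90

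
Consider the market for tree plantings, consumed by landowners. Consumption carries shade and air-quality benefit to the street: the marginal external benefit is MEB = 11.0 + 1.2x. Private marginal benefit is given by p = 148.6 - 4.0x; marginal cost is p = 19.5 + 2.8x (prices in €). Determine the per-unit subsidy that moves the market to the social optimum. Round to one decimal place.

Social marginal benefit = demand + MEB = 159.6 - 2.8x.
Set SMB = MC: 159.6 - 2.8x = 19.5 + 2.8x → x* = 25.0179.
The Pigouvian subsidy equals MEB at x*: 11.0 + 1.2×25.0179 = 41.0215.

subsidy = €41.0 per unit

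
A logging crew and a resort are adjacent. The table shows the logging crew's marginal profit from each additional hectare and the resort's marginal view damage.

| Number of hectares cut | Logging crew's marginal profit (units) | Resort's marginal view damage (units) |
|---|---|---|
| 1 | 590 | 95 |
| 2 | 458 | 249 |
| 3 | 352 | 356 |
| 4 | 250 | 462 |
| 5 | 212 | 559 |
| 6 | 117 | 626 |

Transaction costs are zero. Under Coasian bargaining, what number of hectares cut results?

2

Bargaining reaches the level where marginal profit last exceeds marginal view damage.
That holds through level 2 (458 ≥ 249) but not at 3 (352 < 356).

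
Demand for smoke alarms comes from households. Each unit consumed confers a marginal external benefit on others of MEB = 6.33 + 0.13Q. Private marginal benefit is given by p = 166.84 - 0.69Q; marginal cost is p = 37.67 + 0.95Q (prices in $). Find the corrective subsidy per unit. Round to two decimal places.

Social marginal benefit = demand + MEB = 173.17 - 0.56Q.
Set SMB = MC: 173.17 - 0.56Q = 37.67 + 0.95Q → Q* = 89.7351.
The Pigouvian subsidy equals MEB at Q*: 6.33 + 0.13×89.7351 = 17.9956.

subsidy = $18.00 per unit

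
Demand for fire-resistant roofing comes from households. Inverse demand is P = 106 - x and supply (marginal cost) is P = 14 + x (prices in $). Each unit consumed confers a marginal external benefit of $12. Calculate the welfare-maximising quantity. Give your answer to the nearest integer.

x* = 52

Social marginal benefit = demand + MEB = 118 - x.
Set SMB = MC: 118 - x = 14 + x → x* = 52.0000.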